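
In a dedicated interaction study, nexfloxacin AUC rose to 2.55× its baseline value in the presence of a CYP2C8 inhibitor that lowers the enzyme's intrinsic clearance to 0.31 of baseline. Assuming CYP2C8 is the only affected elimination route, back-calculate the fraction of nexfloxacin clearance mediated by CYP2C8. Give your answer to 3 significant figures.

0.881

Let fm be the CYP2C8 fraction. New clearance relative to baseline = fm × 0.31 + (1 − fm).
AUC ratio = 1 / (new CL fraction), so new CL fraction = 1 / 2.55 = 0.3922.
fm × 0.31 + 1 − fm = 0.3922  ⇒  fm × (0.31 − 1) = −0.6078  ⇒  fm = 0.881.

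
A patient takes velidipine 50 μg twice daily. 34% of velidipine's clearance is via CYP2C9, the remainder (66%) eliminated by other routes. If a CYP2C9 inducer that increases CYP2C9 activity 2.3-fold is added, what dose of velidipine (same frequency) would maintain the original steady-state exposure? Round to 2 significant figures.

72 μg

The CYP2C9 pathway (34% of clearance) rises to 2.3× activity: 0.34 × 2.3 = 0.782.
The remaining 66% of clearance is unaffected.
CL_new/CL_old = 0.782 + 0.66 = 1.442.
Exposure is unchanged when dose changes in proportion to clearance. New dose = 50 μg × 1.442 = 72 μg.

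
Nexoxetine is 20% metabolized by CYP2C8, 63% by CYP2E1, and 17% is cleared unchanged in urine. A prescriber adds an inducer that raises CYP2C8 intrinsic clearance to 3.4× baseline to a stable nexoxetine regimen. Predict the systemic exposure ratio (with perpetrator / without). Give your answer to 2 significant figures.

0.68

CYP2C8: 0.2 × 3.4 = 0.68
CYP2E1: 0.63 (unchanged)
Other: 0.17 (unchanged)
CL_new/CL_old = 0.68 + 0.63 + 0.17 = 1.48.
Systemic exposure is inversely proportional to clearance, so the fold-change is 1 / 1.48 = 0.68.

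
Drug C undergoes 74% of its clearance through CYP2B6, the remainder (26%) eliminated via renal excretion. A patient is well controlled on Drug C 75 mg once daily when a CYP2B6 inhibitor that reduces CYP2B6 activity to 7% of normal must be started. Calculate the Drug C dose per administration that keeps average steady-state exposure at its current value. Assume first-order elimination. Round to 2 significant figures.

23 mg

The CYP2B6 pathway (74% of clearance) drops to 0.07× activity: 0.74 × 0.07 = 0.0518.
The remaining 26% of clearance is unaffected.
Relative clearance = 0.0518 + 0.26 = 0.3118.
Exposure is unchanged when dose changes in proportion to clearance. New dose = 75 mg × 0.3118 = 23 mg.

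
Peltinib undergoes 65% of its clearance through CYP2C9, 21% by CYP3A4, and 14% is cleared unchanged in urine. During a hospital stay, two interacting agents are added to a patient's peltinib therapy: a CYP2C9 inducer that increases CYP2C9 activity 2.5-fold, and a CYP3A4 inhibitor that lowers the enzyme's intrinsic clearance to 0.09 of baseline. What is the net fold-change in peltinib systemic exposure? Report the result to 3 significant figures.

The CYP2C9 pathway (65% of clearance) is boosted to 2.5× activity: 0.65 × 2.5 = 1.625.
The CYP3A4 pathway (21% of clearance) drops to 0.09× activity: 0.21 × 0.09 = 0.0189.
Non-CYP routes (14%) are unchanged.
Relative clearance = 1.625 + 0.0189 + 0.14 = 1.7839.
Because systemic exposure varies inversely with clearance, the combined effect is 1 / 1.7839 = 0.561.

0.561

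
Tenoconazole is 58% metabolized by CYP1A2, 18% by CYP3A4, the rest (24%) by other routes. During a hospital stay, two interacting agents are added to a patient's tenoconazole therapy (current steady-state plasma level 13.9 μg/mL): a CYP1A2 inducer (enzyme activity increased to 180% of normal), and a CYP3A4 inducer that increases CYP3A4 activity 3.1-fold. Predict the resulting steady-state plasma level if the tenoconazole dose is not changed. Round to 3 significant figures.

7.55 μg/mL

The CYP1A2 pathway (58% of clearance) is boosted to 1.8× activity: 0.58 × 1.8 = 1.044.
The CYP3A4 pathway (18% of clearance) increases to 3.1× activity: 0.18 × 3.1 = 0.558.
The remaining 24% of clearance is unaffected.
Relative clearance = 1.044 + 0.558 + 0.24 = 1.842.
New steady-state plasma level = 13.9 / 1.842 = 7.55 μg/mL (concentration scales inversely with clearance).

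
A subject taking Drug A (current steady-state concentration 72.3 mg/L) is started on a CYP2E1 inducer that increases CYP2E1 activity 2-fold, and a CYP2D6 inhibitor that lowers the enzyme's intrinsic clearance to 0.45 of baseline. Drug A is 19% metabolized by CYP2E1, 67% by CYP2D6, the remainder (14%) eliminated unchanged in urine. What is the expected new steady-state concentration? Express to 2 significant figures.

88 mg/L

The CYP2E1 pathway (19% of clearance) rises to 2× activity: 0.19 × 2 = 0.38.
The CYP2D6 pathway (67% of clearance) falls to 0.45× activity: 0.67 × 0.45 = 0.3015.
Non-CYP routes (14%) are unchanged.
New clearance relative to baseline: 0.38 + 0.3015 + 0.14 = 0.8215.
Steady-state concentration ∝ 1/CL: new value = 72.3 / 0.8215 = 88 mg/L.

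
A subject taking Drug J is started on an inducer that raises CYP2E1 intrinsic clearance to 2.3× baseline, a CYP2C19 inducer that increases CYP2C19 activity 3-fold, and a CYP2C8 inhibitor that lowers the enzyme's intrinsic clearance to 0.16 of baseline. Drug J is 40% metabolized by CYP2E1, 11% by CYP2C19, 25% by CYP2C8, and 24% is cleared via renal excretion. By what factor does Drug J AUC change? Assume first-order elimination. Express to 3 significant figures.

0.654

The CYP2E1 pathway (40% of clearance) is boosted to 2.3× activity: 0.4 × 2.3 = 0.92.
The CYP2C19 pathway (11% of clearance) is boosted to 3× activity: 0.11 × 3 = 0.33.
The CYP2C8 pathway (25% of clearance) drops to 0.16× activity: 0.25 × 0.16 = 0.04.
The remaining 24% of clearance is unaffected.
CL_new/CL_old = 0.92 + 0.33 + 0.04 + 0.24 = 1.53.
Because AUC varies inversely with clearance, the combined effect is 1 / 1.53 = 0.654.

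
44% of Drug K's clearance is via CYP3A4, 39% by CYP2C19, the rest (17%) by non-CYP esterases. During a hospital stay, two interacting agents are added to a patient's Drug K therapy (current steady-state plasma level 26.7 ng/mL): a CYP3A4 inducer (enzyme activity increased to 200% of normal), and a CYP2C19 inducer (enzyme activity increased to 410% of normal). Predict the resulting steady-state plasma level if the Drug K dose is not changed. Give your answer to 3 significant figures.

The CYP3A4 pathway (44% of clearance) is boosted to 2× activity: 0.44 × 2 = 0.88.
The CYP2C19 pathway (39% of clearance) rises to 4.1× activity: 0.39 × 4.1 = 1.599.
Non-CYP routes (17%) are unchanged.
CL_new/CL_old = 0.88 + 1.599 + 0.17 = 2.649.
New steady-state plasma level = 26.7 / 2.649 = 10.1 ng/mL (concentration scales inversely with clearance).

10.1 ng/mL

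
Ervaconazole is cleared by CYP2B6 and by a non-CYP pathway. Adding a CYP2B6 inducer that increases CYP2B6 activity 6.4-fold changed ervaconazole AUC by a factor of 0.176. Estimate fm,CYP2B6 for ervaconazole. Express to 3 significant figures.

Call the CYP2B6 fraction fm. After the interaction, CL_new/CL_old = fm × 6.4 + (1 − fm).
AUC ratio = 1 / (new CL fraction), so new CL fraction = 1 / 0.176 = 5.682.
fm × 6.4 + 1 − fm = 5.682  ⇒  fm × (6.4 − 1) = 4.682  ⇒  fm = 0.867.

0.867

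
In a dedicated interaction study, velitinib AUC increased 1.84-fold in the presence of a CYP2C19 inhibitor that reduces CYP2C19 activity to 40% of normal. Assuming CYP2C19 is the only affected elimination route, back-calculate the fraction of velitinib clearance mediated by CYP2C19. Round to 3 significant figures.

0.761

CL'/CL = 1 / 1.84 = 0.5435
0.4·fm + (1 − fm) = 0.5435
fm = (0.5435 − 1) / (0.4 − 1) = 0.761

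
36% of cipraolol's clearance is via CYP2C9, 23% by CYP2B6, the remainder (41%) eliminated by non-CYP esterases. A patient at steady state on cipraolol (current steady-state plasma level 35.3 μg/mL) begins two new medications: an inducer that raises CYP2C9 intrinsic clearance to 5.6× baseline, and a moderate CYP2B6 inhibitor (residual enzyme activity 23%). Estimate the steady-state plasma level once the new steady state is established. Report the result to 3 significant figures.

The CYP2C9 pathway (36% of clearance) increases to 5.6× activity: 0.36 × 5.6 = 2.016.
The CYP2B6 pathway (23% of clearance) drops to 0.23× activity: 0.23 × 0.23 = 0.0529.
The remaining 41% of clearance is unaffected.
CL_new/CL_old = 2.016 + 0.0529 + 0.41 = 2.4789.
Steady-state plasma level ∝ 1/CL: new value = 35.3 / 2.4789 = 14.2 μg/mL.

14.2 μg/mL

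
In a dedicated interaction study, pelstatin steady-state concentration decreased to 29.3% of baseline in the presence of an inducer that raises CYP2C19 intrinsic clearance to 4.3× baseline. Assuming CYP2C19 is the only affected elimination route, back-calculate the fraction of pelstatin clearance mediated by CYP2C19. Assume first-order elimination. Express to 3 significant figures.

0.731

Let fm be the CYP2C19 fraction. New clearance relative to baseline = fm × 4.3 + (1 − fm).
Steady-state concentration ratio = 1 / (new CL fraction), so new CL fraction = 1 / 0.293 = 3.413.
fm × 4.3 + 1 − fm = 3.413  ⇒  fm × (4.3 − 1) = 2.413  ⇒  fm = 0.731.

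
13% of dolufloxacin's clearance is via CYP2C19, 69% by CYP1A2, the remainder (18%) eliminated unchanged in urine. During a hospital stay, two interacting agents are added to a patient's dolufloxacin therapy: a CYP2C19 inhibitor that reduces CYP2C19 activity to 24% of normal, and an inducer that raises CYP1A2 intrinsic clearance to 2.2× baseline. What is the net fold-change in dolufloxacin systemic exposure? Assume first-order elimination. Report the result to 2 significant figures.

The CYP2C19 pathway (13% of clearance) drops to 0.24× activity: 0.13 × 0.24 = 0.0312.
The CYP1A2 pathway (69% of clearance) increases to 2.2× activity: 0.69 × 2.2 = 1.518.
The remaining 18% of clearance is unaffected.
New clearance relative to baseline: 0.0312 + 1.518 + 0.18 = 1.7292.
Systemic exposure ∝ 1/CL: fold-change = 1 / 1.7292 = 0.58.

0.58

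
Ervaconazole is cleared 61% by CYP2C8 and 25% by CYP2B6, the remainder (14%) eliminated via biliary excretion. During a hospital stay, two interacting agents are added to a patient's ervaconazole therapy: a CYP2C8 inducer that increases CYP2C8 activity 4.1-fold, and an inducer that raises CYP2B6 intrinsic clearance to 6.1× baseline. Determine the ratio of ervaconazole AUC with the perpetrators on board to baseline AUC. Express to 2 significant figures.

0.24

CYP2C8: 0.61 × 4.1 = 2.501
CYP2B6: 0.25 × 6.1 = 1.525
Other: 0.14 (unchanged)
Relative clearance = 2.501 + 1.525 + 0.14 = 4.166.
Because AUC varies inversely with clearance, the combined effect is 1 / 4.166 = 0.24.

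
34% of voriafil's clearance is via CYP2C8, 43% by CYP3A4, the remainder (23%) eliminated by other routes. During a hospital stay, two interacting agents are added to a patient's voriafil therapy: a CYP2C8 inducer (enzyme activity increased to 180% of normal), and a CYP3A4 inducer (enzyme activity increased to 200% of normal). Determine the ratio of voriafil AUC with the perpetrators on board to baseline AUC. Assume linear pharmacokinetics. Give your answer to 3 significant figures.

0.588

The CYP2C8 pathway (34% of clearance) rises to 1.8× activity: 0.34 × 1.8 = 0.612.
The CYP3A4 pathway (43% of clearance) is boosted to 2× activity: 0.43 × 2 = 0.86.
Non-CYP routes (23%) are unchanged.
New clearance relative to baseline: 0.612 + 0.86 + 0.23 = 1.702.
Because AUC varies inversely with clearance, the combined effect is 1 / 1.702 = 0.588.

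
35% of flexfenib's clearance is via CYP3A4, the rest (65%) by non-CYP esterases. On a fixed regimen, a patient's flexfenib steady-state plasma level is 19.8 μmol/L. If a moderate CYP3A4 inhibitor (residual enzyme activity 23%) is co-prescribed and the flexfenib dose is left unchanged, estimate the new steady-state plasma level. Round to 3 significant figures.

27.1 μmol/L

The CYP3A4 pathway (35% of clearance) drops to 0.23× activity: 0.35 × 0.23 = 0.0805.
The remaining 65% of clearance is unaffected.
CL_new/CL_old = 0.0805 + 0.65 = 0.7305.
Steady-state plasma level ∝ 1/CL, so new value = 19.8 / 0.7305 = 27.1 μmol/L.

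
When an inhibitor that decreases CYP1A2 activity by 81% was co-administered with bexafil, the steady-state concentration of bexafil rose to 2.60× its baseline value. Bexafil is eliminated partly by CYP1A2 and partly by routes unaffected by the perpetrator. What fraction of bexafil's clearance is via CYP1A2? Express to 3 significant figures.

CL'/CL = 1 / 2.60 = 0.3846
0.19·fm + (1 − fm) = 0.3846
fm = (0.3846 − 1) / (0.19 − 1) = 0.760

0.760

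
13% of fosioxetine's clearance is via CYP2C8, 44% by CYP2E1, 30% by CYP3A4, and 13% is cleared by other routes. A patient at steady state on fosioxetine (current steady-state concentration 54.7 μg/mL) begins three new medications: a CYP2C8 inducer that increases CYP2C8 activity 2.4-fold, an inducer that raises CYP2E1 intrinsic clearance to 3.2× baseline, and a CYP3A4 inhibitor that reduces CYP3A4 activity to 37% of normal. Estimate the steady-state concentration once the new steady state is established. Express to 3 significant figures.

27.9 μg/mL

The CYP2C8 pathway (13% of clearance) increases to 2.4× activity: 0.13 × 2.4 = 0.312.
The CYP2E1 pathway (44% of clearance) is boosted to 3.2× activity: 0.44 × 3.2 = 1.408.
The CYP3A4 pathway (30% of clearance) falls to 0.37× activity: 0.3 × 0.37 = 0.111.
The remaining 13% of clearance is unaffected.
New clearance relative to baseline: 0.312 + 1.408 + 0.111 + 0.13 = 1.961.
New steady-state concentration = 54.7 / 1.961 = 27.9 μg/mL (concentration scales inversely with clearance).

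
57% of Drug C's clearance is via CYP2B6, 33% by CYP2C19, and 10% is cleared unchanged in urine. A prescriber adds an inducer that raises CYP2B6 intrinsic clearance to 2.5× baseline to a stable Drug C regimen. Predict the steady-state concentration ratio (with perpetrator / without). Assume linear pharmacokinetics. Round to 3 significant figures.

The CYP2B6 pathway (57% of clearance) is boosted to 2.5× activity: 0.57 × 2.5 = 1.425.
CYP2C19 (33%) and the residual 10% are unaffected.
New clearance relative to baseline: 1.425 + 0.33 + 0.1 = 1.855.
Steady-state concentration is inversely proportional to clearance, so the fold-change is 1 / 1.855 = 0.539.

0.539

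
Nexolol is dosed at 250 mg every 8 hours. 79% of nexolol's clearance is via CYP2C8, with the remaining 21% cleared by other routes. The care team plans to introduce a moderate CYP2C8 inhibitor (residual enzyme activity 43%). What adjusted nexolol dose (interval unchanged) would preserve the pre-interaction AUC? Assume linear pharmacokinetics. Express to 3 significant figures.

CYP2C8: 0.79 × 0.43 = 0.3397
Other: 0.21 (unchanged)
Relative clearance = 0.3397 + 0.21 = 0.5497.
To maintain the same steady-state level, dose must scale with clearance: new dose = 250 × 0.5497 = 137 mg.

137 mg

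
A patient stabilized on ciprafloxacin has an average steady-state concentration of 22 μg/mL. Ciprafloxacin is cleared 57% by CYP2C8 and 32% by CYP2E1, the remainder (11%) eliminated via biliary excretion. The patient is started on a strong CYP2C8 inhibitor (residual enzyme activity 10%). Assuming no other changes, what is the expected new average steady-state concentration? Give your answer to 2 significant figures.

45 μg/mL

CYP2C8: 0.57 × 0.1 = 0.057
CYP2E1: 0.32 (unchanged)
Other: 0.11 (unchanged)
CL_new/CL_old = 0.057 + 0.32 + 0.11 = 0.487.
With dosing unchanged, average steady-state concentration scales as 1/CL: 22 / 0.487 = 45 μg/mL.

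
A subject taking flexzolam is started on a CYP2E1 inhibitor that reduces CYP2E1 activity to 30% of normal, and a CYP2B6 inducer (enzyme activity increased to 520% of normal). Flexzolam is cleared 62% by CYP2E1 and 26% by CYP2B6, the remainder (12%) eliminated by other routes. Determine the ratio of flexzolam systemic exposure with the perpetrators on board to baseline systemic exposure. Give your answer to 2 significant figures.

0.60

The CYP2E1 pathway (62% of clearance) drops to 0.3× activity: 0.62 × 0.3 = 0.186.
The CYP2B6 pathway (26% of clearance) increases to 5.2× activity: 0.26 × 5.2 = 1.352.
The remaining 12% of clearance is unaffected.
CL_new/CL_old = 0.186 + 1.352 + 0.12 = 1.658.
Because systemic exposure varies inversely with clearance, the combined effect is 1 / 1.658 = 0.60.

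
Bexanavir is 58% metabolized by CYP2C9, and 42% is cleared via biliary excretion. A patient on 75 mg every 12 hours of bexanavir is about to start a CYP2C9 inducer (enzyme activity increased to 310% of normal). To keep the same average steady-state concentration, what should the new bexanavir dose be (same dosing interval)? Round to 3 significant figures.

CYP2C9: 0.58 × 3.1 = 1.798
Other: 0.42 (unchanged)
CL_new/CL_old = 1.798 + 0.42 = 2.218.
Exposure is unchanged when dose changes in proportion to clearance. New dose = 75 mg × 2.218 = 166 mg.

166 mg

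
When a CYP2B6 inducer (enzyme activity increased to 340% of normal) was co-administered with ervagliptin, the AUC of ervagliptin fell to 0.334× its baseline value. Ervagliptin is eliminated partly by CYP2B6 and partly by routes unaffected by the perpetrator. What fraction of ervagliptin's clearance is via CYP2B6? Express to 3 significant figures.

0.831

Let fm be the CYP2B6 fraction. New clearance relative to baseline = fm × 3.4 + (1 − fm).
AUC ratio = 1 / (new CL fraction), so new CL fraction = 1 / 0.334 = 2.994.
fm × 3.4 + 1 − fm = 2.994  ⇒  fm × (3.4 − 1) = 1.994  ⇒  fm = 0.831.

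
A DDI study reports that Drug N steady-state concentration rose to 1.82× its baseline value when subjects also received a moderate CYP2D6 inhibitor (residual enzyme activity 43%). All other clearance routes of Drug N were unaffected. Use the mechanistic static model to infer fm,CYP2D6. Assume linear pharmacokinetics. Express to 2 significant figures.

CL'/CL = 1 / 1.82 = 0.5495
0.43·fm + (1 − fm) = 0.5495
fm = (0.5495 − 1) / (0.43 − 1) = 0.79

0.79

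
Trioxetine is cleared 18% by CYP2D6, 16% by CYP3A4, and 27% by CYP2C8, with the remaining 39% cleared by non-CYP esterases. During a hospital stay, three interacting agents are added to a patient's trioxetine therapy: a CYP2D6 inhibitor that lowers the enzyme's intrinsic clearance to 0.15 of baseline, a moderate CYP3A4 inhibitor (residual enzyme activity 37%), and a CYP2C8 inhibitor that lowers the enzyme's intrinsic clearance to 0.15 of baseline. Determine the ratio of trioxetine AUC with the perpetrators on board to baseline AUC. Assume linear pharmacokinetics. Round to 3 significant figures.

1.94

CYP2D6: 0.18 × 0.15 = 0.027
CYP3A4: 0.16 × 0.37 = 0.0592
CYP2C8: 0.27 × 0.15 = 0.0405
Other: 0.39 (unchanged)
Relative clearance = 0.027 + 0.0592 + 0.0405 + 0.39 = 0.5167.
Because AUC varies inversely with clearance, the combined effect is 1 / 0.5167 = 1.94.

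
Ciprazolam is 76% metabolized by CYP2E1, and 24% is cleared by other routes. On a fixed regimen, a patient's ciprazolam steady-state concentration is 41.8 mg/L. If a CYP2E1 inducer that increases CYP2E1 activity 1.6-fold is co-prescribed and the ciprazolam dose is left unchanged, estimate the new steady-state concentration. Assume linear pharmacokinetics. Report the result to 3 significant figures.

28.7 mg/L

CYP2E1: 0.76 × 1.6 = 1.216
Other: 0.24 (unchanged)
Relative clearance = 1.216 + 0.24 = 1.456.
New steady-state concentration = baseline ÷ relative clearance = 41.8 / 1.456 = 28.7 mg/L.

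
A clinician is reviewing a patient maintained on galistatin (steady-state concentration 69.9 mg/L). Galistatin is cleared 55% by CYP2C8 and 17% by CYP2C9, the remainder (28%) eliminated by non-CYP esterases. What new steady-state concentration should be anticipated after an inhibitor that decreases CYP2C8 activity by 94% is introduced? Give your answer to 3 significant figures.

145 mg/L

The CYP2C8 pathway (55% of clearance) drops to 0.06× activity: 0.55 × 0.06 = 0.033.
CYP2C9 (17%) and the residual 28% are unaffected.
Relative clearance = 0.033 + 0.17 + 0.28 = 0.483.
Steady-state concentration ∝ 1/CL, so new value = 69.9 / 0.483 = 145 mg/L.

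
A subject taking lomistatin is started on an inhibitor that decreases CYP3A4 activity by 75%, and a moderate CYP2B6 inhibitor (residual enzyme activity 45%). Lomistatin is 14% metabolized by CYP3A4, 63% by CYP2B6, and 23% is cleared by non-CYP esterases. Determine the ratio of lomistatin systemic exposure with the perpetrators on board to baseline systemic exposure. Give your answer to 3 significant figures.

The CYP3A4 pathway (14% of clearance) drops to 0.25× activity: 0.14 × 0.25 = 0.035.
The CYP2B6 pathway (63% of clearance) is reduced to 0.45× activity: 0.63 × 0.45 = 0.2835.
The remaining 23% of clearance is unaffected.
CL_new/CL_old = 0.035 + 0.2835 + 0.23 = 0.5485.
Systemic exposure ∝ 1/CL: fold-change = 1 / 0.5485 = 1.82.

1.82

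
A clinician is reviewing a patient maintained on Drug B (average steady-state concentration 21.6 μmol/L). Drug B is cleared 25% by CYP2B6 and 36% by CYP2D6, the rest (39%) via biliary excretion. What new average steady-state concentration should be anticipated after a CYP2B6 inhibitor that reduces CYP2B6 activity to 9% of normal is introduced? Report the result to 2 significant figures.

28 μmol/L

The CYP2B6 pathway (25% of clearance) falls to 0.09× activity: 0.25 × 0.09 = 0.0225.
CYP2D6 (36%) and the residual 39% are unaffected.
New clearance relative to baseline: 0.0225 + 0.36 + 0.39 = 0.7725.
With dosing unchanged, average steady-state concentration scales as 1/CL: 21.6 / 0.7725 = 28 μmol/L.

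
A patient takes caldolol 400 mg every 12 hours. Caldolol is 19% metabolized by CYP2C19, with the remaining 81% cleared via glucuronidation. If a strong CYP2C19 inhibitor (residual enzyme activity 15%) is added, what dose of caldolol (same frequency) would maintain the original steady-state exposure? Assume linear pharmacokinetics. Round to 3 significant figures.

335 mg

The CYP2C19 pathway (19% of clearance) falls to 0.15× activity: 0.19 × 0.15 = 0.0285.
Non-CYP routes (81%) are unchanged.
New clearance relative to baseline: 0.0285 + 0.81 = 0.8385.
To maintain the same steady-state level, dose must scale with clearance: new dose = 400 × 0.8385 = 335 mg.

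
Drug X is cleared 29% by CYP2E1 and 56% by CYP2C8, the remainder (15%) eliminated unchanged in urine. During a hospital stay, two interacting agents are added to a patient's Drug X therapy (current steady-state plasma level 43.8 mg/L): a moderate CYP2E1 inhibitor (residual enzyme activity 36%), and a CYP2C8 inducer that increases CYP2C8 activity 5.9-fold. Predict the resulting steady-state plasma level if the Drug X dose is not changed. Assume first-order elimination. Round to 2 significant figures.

12 mg/L

The CYP2E1 pathway (29% of clearance) drops to 0.36× activity: 0.29 × 0.36 = 0.1044.
The CYP2C8 pathway (56% of clearance) increases to 5.9× activity: 0.56 × 5.9 = 3.304.
Non-CYP routes (15%) are unchanged.
Relative clearance = 0.1044 + 3.304 + 0.15 = 3.5584.
Steady-state plasma level ∝ 1/CL: new value = 43.8 / 3.5584 = 12 mg/L.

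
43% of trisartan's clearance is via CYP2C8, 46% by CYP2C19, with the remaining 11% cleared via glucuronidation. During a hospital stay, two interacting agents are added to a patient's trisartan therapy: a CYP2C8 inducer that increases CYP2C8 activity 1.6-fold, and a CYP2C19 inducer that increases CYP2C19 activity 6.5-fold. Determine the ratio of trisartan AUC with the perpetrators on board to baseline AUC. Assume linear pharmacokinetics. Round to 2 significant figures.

0.26

The CYP2C8 pathway (43% of clearance) is boosted to 1.6× activity: 0.43 × 1.6 = 0.688.
The CYP2C19 pathway (46% of clearance) increases to 6.5× activity: 0.46 × 6.5 = 2.99.
The remaining 11% of clearance is unaffected.
CL_new/CL_old = 0.688 + 2.99 + 0.11 = 3.788.
Because AUC varies inversely with clearance, the combined effect is 1 / 3.788 = 0.26.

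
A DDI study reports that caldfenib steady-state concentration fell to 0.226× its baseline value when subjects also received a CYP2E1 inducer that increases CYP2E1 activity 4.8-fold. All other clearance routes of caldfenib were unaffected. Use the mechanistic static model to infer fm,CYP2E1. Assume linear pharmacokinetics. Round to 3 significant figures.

Write x for the fraction cleared via CYP2E1. The observed steady-state concentration change means clearance rose to 1/0.226 = 4.425 of baseline.
Only the CYP2E1 route changed, so 4.425 = x·4.8 + (1 − x), giving x = 0.901.

0.901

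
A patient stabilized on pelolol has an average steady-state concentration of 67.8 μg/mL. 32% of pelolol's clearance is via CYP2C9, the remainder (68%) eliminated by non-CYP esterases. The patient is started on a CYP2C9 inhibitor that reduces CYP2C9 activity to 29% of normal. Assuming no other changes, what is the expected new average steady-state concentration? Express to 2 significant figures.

The CYP2C9 pathway (32% of clearance) is reduced to 0.29× activity: 0.32 × 0.29 = 0.0928.
Non-CYP routes (68%) are unchanged.
Relative clearance = 0.0928 + 0.68 = 0.7728.
New average steady-state concentration = baseline ÷ relative clearance = 67.8 / 0.7728 = 88 μg/mL.

88 μg/mL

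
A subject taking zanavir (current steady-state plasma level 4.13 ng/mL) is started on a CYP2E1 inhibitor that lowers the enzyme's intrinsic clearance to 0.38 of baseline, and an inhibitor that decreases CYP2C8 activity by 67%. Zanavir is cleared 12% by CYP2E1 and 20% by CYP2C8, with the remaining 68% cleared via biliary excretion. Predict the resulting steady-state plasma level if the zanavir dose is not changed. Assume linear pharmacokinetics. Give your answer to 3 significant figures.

5.22 ng/mL

The CYP2E1 pathway (12% of clearance) drops to 0.38× activity: 0.12 × 0.38 = 0.0456.
The CYP2C8 pathway (20% of clearance) falls to 0.33× activity: 0.2 × 0.33 = 0.066.
Non-CYP routes (68%) are unchanged.
New clearance relative to baseline: 0.0456 + 0.066 + 0.68 = 0.7916.
Steady-state plasma level ∝ 1/CL: new value = 4.13 / 0.7916 = 5.22 ng/mL.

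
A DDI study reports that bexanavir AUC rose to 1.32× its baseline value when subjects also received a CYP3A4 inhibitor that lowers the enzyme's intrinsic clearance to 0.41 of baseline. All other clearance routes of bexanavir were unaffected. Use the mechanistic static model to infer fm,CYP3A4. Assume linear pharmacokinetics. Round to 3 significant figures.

Write x for the fraction cleared via CYP3A4. The observed AUC change means clearance fell to 1/1.32 = 0.7576 of baseline.
Only the CYP3A4 route changed, so 0.7576 = x·0.41 + (1 − x), giving x = 0.411.

0.411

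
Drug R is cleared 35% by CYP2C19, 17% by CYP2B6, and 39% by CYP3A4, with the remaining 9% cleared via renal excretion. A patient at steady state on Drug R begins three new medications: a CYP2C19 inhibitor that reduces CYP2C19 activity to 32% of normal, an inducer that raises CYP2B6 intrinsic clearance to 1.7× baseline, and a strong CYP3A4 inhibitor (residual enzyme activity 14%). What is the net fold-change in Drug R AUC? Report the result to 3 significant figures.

1.83

CYP2C19: 0.35 × 0.32 = 0.112
CYP2B6: 0.17 × 1.7 = 0.289
CYP3A4: 0.39 × 0.14 = 0.0546
Other: 0.09 (unchanged)
CL_new/CL_old = 0.112 + 0.289 + 0.0546 + 0.09 = 0.5456.
Net AUC ratio = 1 / 0.5456 = 1.83.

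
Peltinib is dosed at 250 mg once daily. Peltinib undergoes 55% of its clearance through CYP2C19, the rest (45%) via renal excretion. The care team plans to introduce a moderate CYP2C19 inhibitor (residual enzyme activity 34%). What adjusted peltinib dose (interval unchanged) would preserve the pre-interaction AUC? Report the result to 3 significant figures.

CYP2C19: 0.55 × 0.34 = 0.187
Other: 0.45 (unchanged)
Relative clearance = 0.187 + 0.45 = 0.637.
Css,avg = (dose rate)/CL, so holding Css fixed requires dose ∝ CL: 250 × 0.637 = 159 mg.

159 mg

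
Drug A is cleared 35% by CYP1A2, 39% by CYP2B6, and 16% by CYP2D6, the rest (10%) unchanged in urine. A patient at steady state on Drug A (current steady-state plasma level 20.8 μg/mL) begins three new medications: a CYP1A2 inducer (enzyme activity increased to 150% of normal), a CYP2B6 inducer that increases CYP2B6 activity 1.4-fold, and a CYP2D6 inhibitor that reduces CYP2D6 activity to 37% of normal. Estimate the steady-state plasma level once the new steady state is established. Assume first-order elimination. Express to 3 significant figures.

CYP1A2: 0.35 × 1.5 = 0.525
CYP2B6: 0.39 × 1.4 = 0.546
CYP2D6: 0.16 × 0.37 = 0.0592
Other: 0.1 (unchanged)
CL_new/CL_old = 0.525 + 0.546 + 0.0592 + 0.1 = 1.2302.
Dividing the baseline by the relative clearance: 20.8 / 1.2302 = 16.9 μg/mL.

16.9 μg/mL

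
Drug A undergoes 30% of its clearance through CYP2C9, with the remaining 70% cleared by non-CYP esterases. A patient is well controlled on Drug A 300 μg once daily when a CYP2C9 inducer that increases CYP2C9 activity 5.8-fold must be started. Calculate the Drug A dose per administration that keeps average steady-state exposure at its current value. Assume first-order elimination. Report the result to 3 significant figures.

The CYP2C9 pathway (30% of clearance) increases to 5.8× activity: 0.3 × 5.8 = 1.74.
The remaining 70% of clearance is unaffected.
CL_new/CL_old = 1.74 + 0.7 = 2.44.
Css,avg = (dose rate)/CL, so holding Css fixed requires dose ∝ CL: 300 × 2.44 = 732 μg.

732 μg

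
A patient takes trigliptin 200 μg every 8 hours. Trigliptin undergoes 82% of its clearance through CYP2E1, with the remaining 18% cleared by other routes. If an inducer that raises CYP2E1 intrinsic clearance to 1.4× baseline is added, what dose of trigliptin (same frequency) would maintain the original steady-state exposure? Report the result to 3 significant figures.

The CYP2E1 pathway (82% of clearance) is boosted to 1.4× activity: 0.82 × 1.4 = 1.148.
The remaining 18% of clearance is unaffected.
New clearance relative to baseline: 1.148 + 0.18 = 1.328.
To maintain the same steady-state level, dose must scale with clearance: new dose = 200 × 1.328 = 266 μg.

266 μg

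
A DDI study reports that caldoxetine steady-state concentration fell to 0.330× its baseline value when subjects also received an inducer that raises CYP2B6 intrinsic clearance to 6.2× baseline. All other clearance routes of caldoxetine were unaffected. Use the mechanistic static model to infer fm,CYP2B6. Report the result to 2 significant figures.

0.39

Let fm be the CYP2B6 fraction. New clearance relative to baseline = fm × 6.2 + (1 − fm).
Steady-state concentration ratio = 1 / (new CL fraction), so new CL fraction = 1 / 0.330 = 3.03.
fm × 6.2 + 1 − fm = 3.03  ⇒  fm × (6.2 − 1) = 2.03  ⇒  fm = 0.39.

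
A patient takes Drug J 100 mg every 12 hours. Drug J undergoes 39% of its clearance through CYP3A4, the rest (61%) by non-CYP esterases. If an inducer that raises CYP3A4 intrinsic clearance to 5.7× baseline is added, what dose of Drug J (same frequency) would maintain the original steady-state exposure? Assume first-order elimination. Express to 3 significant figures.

CYP3A4: 0.39 × 5.7 = 2.223
Other: 0.61 (unchanged)
CL_new/CL_old = 2.223 + 0.61 = 2.833.
Css,avg = (dose rate)/CL, so holding Css fixed requires dose ∝ CL: 100 × 2.833 = 283 mg.

283 mg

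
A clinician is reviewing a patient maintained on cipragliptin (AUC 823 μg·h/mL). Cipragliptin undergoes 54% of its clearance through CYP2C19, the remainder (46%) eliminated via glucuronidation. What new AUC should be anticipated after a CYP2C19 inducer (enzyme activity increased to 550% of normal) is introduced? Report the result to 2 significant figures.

The CYP2C19 pathway (54% of clearance) increases to 5.5× activity: 0.54 × 5.5 = 2.97.
Non-CYP routes (46%) are unchanged.
Relative clearance = 2.97 + 0.46 = 3.43.
New AUC = baseline ÷ relative clearance = 823 / 3.43 = 2.4 × 10² μg·h/mL.

2.4 × 10² μg·h/mL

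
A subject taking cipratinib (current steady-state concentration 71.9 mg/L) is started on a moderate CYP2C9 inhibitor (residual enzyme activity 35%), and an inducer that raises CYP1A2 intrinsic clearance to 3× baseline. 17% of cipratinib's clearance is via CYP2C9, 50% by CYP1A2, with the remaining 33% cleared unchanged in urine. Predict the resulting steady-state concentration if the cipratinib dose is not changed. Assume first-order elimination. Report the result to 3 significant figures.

The CYP2C9 pathway (17% of clearance) falls to 0.35× activity: 0.17 × 0.35 = 0.0595.
The CYP1A2 pathway (50% of clearance) increases to 3× activity: 0.5 × 3 = 1.5.
The remaining 33% of clearance is unaffected.
Relative clearance = 0.0595 + 1.5 + 0.33 = 1.8895.
New steady-state concentration = 71.9 / 1.8895 = 38.1 mg/L (concentration scales inversely with clearance).

38.1 mg/L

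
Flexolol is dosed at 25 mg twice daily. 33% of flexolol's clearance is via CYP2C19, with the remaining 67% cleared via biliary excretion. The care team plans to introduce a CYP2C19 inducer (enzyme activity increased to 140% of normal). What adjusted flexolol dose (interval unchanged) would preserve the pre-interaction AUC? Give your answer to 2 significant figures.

The CYP2C19 pathway (33% of clearance) increases to 1.4× activity: 0.33 × 1.4 = 0.462.
The remaining 67% of clearance is unaffected.
CL_new/CL_old = 0.462 + 0.67 = 1.132.
To maintain the same steady-state level, dose must scale with clearance: new dose = 25 × 1.132 = 28 mg.

28 mg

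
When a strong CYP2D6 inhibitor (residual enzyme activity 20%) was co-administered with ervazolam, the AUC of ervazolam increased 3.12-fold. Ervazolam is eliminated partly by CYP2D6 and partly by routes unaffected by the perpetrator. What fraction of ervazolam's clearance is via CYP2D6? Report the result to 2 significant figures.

Let fm be the CYP2D6 fraction. New clearance relative to baseline = fm × 0.2 + (1 − fm).
AUC ratio = 1 / (new CL fraction), so new CL fraction = 1 / 3.12 = 0.3205.
fm × 0.2 + 1 − fm = 0.3205  ⇒  fm × (0.2 − 1) = −0.6795  ⇒  fm = 0.85.

0.85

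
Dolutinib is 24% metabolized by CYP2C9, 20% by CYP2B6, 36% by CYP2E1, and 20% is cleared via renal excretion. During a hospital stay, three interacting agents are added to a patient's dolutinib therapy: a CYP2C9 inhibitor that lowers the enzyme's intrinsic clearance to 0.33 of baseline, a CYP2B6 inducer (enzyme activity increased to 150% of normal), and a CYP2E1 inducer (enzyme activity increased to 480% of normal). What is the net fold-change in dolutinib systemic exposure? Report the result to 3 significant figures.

The CYP2C9 pathway (24% of clearance) drops to 0.33× activity: 0.24 × 0.33 = 0.0792.
The CYP2B6 pathway (20% of clearance) increases to 1.5× activity: 0.2 × 1.5 = 0.3.
The CYP2E1 pathway (36% of clearance) rises to 4.8× activity: 0.36 × 4.8 = 1.728.
The remaining 20% of clearance is unaffected.
Relative clearance = 0.0792 + 0.3 + 1.728 + 0.2 = 2.3072.
Net systemic exposure ratio = 1 / 2.3072 = 0.433.

0.433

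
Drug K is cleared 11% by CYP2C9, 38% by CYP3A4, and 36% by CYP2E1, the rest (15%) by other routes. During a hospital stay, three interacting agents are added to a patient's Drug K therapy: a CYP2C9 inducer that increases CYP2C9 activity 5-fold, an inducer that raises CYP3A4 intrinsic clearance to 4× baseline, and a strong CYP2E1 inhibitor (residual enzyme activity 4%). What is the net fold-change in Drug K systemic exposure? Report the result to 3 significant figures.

CYP2C9: 0.11 × 5 = 0.55
CYP3A4: 0.38 × 4 = 1.52
CYP2E1: 0.36 × 0.04 = 0.0144
Other: 0.15 (unchanged)
New clearance relative to baseline: 0.55 + 1.52 + 0.0144 + 0.15 = 2.2344.
Net systemic exposure ratio = 1 / 2.2344 = 0.448.

0.448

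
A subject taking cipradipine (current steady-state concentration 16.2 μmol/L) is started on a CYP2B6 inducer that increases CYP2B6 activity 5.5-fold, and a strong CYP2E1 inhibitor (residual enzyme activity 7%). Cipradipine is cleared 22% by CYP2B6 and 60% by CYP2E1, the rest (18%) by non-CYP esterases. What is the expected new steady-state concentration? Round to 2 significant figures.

CYP2B6: 0.22 × 5.5 = 1.21
CYP2E1: 0.6 × 0.07 = 0.042
Other: 0.18 (unchanged)
New clearance relative to baseline: 1.21 + 0.042 + 0.18 = 1.432.
Dividing the baseline by the relative clearance: 16.2 / 1.432 = 11 μmol/L.

11 μmol/L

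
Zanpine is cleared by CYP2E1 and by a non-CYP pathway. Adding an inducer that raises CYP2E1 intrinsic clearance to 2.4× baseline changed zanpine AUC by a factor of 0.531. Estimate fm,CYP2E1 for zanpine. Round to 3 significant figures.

0.631

Let fm be the CYP2E1 fraction. New clearance relative to baseline = fm × 2.4 + (1 − fm).
AUC ratio = 1 / (new CL fraction), so new CL fraction = 1 / 0.531 = 1.883.
fm × 2.4 + 1 − fm = 1.883  ⇒  fm × (2.4 − 1) = 0.8832  ⇒  fm = 0.631.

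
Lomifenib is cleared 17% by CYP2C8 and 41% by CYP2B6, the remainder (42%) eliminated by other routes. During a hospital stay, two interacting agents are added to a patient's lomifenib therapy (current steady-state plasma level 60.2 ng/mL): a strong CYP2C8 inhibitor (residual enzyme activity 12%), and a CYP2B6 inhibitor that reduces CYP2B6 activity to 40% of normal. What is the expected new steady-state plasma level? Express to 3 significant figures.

99.6 ng/mL

The CYP2C8 pathway (17% of clearance) falls to 0.12× activity: 0.17 × 0.12 = 0.0204.
The CYP2B6 pathway (41% of clearance) is reduced to 0.4× activity: 0.41 × 0.4 = 0.164.
The remaining 42% of clearance is unaffected.
Relative clearance = 0.0204 + 0.164 + 0.42 = 0.6044.
New steady-state plasma level = 60.2 / 0.6044 = 99.6 ng/mL (concentration scales inversely with clearance).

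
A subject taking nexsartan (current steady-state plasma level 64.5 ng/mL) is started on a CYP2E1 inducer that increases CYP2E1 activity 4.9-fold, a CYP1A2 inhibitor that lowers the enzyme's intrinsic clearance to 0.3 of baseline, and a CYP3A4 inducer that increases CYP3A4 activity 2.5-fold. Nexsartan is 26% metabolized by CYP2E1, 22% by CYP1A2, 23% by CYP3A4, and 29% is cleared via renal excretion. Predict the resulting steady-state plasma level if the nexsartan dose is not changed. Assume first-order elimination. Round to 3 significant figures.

29.3 ng/mL

The CYP2E1 pathway (26% of clearance) is boosted to 4.9× activity: 0.26 × 4.9 = 1.274.
The CYP1A2 pathway (22% of clearance) drops to 0.3× activity: 0.22 × 0.3 = 0.066.
The CYP3A4 pathway (23% of clearance) rises to 2.5× activity: 0.23 × 2.5 = 0.575.
The remaining 29% of clearance is unaffected.
Relative clearance = 1.274 + 0.066 + 0.575 + 0.29 = 2.205.
Steady-state plasma level ∝ 1/CL: new value = 64.5 / 2.205 = 29.3 ng/mL.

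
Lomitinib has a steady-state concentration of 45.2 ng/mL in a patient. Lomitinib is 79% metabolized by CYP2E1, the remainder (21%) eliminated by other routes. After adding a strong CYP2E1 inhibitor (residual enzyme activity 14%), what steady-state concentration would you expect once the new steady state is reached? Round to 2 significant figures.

1.4 × 10² ng/mL

The CYP2E1 pathway (79% of clearance) falls to 0.14× activity: 0.79 × 0.14 = 0.1106.
Non-CYP routes (21%) are unchanged.
CL_new/CL_old = 0.1106 + 0.21 = 0.3206.
New steady-state concentration = baseline ÷ relative clearance = 45.2 / 0.3206 = 1.4 × 10² ng/mL.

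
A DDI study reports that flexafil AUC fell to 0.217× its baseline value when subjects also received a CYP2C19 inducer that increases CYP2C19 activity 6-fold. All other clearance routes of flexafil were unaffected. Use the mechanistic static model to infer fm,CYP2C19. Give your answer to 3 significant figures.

Let fm be the CYP2C19 fraction. New clearance relative to baseline = fm × 6 + (1 − fm).
AUC ratio = 1 / (new CL fraction), so new CL fraction = 1 / 0.217 = 4.608.
fm × 6 + 1 − fm = 4.608  ⇒  fm × (6 − 1) = 3.608  ⇒  fm = 0.722.

0.722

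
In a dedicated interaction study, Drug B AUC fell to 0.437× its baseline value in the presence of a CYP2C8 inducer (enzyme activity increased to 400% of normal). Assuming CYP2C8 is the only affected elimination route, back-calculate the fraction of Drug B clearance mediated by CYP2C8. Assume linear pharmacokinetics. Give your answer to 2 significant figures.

0.43

Call the CYP2C8 fraction fm. After the interaction, CL_new/CL_old = fm × 4 + (1 − fm).
AUC ratio = 1 / (new CL fraction), so new CL fraction = 1 / 0.437 = 2.288.
fm × 4 + 1 − fm = 2.288  ⇒  fm × (4 − 1) = 1.288  ⇒  fm = 0.43.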